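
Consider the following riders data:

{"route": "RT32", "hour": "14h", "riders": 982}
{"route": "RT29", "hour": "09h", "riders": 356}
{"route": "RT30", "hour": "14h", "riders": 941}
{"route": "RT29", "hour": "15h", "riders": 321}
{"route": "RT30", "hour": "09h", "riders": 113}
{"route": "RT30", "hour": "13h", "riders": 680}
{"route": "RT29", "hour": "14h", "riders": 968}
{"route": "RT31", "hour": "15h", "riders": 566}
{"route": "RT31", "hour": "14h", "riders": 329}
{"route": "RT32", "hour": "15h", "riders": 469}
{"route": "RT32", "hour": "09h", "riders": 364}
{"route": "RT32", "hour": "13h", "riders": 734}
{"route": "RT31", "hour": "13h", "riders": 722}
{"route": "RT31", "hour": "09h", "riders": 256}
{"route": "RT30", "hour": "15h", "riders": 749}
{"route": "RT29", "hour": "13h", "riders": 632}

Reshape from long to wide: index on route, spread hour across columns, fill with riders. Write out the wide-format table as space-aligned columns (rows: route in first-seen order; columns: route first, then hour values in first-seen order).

route  14h  09h  15h  13h
RT32   982  364  469  734
RT29   968  356  321  632
RT30   941  113  749  680
RT31   329  256  566  722

Columns: route plus the 4 distinct hour values (14h, 09h, 15h, 13h).
For example, row RT32 column 14h takes riders=982 from the long row (RT32, 14h).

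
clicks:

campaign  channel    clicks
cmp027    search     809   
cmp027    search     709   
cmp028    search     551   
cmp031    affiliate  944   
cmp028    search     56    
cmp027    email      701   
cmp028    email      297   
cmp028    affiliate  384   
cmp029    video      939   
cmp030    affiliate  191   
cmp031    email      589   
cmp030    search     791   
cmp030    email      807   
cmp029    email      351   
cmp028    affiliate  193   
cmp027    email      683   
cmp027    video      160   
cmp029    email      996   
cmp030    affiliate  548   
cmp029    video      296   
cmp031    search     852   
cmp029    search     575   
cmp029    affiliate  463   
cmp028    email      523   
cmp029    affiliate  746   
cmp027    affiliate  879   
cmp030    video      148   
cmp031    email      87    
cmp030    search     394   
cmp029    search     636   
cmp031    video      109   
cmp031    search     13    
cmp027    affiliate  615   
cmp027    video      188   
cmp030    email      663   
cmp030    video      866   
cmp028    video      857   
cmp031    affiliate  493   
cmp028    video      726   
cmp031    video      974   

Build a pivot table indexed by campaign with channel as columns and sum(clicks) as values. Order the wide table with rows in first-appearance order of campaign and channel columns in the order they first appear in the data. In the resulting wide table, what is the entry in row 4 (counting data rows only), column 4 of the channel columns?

With rows in first-appearance order of campaign, row 4 is campaign=cmp029. channel columns in first-appearance order: search, affiliate, email, video; column 4 is video.
Long rows with campaign=cmp029, channel=video: 939 + 296 = 1235.

1235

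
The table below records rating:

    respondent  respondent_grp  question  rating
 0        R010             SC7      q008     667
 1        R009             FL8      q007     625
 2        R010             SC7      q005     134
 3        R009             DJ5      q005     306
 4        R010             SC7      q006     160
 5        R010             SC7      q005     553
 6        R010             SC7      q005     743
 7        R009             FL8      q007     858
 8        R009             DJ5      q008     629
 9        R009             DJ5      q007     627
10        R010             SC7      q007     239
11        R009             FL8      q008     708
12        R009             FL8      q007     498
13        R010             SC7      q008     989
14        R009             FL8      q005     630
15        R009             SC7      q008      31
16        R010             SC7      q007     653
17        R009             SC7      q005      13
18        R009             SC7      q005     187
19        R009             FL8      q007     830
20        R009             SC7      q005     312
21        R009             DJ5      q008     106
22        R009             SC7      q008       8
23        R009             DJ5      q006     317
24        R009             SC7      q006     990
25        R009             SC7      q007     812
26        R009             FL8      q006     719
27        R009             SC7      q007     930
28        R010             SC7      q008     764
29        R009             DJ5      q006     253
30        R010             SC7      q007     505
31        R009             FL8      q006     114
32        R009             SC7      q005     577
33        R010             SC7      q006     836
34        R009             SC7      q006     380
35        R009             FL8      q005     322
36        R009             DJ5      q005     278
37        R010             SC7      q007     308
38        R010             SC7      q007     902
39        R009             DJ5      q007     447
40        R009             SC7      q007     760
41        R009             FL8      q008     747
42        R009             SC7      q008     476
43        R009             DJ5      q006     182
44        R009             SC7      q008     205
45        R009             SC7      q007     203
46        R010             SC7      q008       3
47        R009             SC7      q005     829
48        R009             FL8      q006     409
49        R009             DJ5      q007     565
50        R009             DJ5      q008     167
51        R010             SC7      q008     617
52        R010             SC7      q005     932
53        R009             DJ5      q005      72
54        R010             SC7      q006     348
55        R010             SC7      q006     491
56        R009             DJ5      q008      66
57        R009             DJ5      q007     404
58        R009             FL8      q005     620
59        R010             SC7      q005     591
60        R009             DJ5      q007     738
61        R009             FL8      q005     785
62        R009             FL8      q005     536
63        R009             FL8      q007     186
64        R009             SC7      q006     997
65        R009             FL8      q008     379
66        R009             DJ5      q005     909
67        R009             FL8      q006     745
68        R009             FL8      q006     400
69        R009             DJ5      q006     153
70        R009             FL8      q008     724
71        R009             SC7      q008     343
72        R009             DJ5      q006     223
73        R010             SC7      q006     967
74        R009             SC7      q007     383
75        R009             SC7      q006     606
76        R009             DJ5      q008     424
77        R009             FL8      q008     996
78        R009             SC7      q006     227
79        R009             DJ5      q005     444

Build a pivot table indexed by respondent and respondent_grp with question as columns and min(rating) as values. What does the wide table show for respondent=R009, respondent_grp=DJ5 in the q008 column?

Rows with respondent=R009, respondent_grp=DJ5 and question=q008: rating values are 629, 106, 167, 66, 424.
min(629, 106, 167, 66, 424) = 66.

66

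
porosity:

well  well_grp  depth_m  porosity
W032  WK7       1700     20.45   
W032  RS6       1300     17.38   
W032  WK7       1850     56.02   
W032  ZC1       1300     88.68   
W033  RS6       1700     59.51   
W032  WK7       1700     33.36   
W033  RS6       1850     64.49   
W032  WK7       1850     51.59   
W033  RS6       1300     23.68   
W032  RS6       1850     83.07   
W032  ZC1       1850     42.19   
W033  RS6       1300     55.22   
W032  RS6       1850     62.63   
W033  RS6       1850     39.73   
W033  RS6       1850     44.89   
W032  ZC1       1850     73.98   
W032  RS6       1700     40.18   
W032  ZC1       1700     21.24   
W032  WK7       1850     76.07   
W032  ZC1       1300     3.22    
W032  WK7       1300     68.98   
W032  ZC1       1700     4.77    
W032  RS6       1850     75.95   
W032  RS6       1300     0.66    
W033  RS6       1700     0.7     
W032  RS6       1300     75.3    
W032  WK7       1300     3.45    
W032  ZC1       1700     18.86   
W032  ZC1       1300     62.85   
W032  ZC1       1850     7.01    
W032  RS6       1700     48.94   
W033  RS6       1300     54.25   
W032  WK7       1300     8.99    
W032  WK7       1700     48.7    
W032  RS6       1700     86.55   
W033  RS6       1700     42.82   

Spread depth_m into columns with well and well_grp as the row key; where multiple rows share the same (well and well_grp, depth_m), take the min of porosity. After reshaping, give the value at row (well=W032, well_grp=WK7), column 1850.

51.59

Rows with well=W032, well_grp=WK7 and depth_m=1850: porosity values are 56.02, 51.59, 76.07.
min(56.02, 51.59, 76.07) = 51.59.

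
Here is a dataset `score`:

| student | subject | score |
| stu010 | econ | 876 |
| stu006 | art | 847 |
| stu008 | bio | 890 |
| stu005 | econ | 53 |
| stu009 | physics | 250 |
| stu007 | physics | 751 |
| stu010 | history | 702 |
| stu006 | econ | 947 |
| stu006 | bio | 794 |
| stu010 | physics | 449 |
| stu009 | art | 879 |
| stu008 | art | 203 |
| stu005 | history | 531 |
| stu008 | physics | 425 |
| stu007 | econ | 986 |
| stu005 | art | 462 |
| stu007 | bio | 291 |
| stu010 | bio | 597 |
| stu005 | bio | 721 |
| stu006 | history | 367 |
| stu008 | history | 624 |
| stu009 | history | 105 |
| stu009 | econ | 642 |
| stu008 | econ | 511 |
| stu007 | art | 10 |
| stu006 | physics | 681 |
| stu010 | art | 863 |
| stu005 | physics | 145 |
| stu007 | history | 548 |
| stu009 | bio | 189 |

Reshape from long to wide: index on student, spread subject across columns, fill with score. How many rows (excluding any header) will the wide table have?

6 distinct student values → 6 rows.

6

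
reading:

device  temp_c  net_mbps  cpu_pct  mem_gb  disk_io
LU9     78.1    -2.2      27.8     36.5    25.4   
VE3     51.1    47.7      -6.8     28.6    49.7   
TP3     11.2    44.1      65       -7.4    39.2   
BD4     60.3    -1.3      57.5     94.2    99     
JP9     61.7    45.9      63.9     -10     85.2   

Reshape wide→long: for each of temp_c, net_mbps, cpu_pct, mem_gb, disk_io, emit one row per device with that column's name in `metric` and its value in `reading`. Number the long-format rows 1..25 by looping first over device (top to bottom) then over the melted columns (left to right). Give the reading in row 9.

28.6

25 rows total (5 × 5). Row 9: index ⌊(9-1)/5⌋ = 1 into device → VE3; (9-1) mod 5 = 3 into the melted columns → mem_gb.
So row 9 is (VE3, mem_gb, 28.6); reading = 28.6.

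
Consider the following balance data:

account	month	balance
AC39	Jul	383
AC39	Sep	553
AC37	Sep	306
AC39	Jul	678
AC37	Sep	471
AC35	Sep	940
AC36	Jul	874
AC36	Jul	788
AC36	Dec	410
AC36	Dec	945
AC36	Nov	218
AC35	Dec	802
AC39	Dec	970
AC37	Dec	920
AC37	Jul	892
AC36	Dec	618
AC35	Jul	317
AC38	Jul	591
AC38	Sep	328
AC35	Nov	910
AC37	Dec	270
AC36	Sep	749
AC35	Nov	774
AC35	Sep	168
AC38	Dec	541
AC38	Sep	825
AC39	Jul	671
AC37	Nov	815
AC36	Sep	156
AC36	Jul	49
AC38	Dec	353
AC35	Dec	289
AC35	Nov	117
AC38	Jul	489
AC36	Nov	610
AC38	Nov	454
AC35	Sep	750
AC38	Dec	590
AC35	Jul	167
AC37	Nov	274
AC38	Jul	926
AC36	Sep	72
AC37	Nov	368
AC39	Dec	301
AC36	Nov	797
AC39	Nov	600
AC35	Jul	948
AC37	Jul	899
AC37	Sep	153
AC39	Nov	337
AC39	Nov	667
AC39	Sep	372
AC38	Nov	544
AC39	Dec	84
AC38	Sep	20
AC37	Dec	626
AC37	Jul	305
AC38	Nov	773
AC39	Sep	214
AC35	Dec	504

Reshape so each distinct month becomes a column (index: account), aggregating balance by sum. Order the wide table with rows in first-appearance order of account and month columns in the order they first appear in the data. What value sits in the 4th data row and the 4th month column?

1625

With rows in first-appearance order of account, row 4 is account=AC36. month columns in first-appearance order: Jul, Sep, Dec, Nov; column 4 is Nov.
Long rows with account=AC36, month=Nov: 218 + 610 + 797 = 1625.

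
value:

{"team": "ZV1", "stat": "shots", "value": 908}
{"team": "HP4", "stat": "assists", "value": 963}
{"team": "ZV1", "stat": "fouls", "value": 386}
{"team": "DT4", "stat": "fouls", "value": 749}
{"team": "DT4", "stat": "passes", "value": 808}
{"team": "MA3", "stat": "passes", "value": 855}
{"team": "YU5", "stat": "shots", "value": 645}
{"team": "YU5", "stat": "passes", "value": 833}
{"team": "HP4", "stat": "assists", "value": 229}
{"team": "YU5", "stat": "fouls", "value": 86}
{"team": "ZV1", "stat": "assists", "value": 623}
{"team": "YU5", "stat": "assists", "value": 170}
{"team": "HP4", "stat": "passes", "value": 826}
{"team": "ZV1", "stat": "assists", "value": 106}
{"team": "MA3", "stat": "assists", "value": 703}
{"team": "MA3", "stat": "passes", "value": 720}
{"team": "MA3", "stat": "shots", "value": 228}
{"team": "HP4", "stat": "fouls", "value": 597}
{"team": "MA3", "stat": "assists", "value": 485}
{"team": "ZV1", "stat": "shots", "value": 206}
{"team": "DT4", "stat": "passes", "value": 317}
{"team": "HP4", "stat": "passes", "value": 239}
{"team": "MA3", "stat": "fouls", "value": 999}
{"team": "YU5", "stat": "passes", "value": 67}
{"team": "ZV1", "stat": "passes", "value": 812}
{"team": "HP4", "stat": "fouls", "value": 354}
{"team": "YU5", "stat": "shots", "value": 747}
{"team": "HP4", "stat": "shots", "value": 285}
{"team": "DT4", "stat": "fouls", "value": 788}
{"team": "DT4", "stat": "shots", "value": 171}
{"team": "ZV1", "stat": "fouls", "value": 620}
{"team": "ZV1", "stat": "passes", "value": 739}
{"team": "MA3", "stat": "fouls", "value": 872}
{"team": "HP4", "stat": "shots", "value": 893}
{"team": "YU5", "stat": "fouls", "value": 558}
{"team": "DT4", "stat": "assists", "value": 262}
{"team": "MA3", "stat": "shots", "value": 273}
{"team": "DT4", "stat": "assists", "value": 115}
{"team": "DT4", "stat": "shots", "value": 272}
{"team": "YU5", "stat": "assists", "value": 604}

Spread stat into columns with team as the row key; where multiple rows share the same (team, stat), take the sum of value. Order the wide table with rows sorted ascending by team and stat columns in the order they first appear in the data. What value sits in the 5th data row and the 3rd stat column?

With rows sorted ascending by team, row 5 is team=ZV1. stat columns in first-appearance order: shots, assists, fouls, passes; column 3 is fouls.
Long rows with team=ZV1, stat=fouls: 386 + 620 = 1006.

1006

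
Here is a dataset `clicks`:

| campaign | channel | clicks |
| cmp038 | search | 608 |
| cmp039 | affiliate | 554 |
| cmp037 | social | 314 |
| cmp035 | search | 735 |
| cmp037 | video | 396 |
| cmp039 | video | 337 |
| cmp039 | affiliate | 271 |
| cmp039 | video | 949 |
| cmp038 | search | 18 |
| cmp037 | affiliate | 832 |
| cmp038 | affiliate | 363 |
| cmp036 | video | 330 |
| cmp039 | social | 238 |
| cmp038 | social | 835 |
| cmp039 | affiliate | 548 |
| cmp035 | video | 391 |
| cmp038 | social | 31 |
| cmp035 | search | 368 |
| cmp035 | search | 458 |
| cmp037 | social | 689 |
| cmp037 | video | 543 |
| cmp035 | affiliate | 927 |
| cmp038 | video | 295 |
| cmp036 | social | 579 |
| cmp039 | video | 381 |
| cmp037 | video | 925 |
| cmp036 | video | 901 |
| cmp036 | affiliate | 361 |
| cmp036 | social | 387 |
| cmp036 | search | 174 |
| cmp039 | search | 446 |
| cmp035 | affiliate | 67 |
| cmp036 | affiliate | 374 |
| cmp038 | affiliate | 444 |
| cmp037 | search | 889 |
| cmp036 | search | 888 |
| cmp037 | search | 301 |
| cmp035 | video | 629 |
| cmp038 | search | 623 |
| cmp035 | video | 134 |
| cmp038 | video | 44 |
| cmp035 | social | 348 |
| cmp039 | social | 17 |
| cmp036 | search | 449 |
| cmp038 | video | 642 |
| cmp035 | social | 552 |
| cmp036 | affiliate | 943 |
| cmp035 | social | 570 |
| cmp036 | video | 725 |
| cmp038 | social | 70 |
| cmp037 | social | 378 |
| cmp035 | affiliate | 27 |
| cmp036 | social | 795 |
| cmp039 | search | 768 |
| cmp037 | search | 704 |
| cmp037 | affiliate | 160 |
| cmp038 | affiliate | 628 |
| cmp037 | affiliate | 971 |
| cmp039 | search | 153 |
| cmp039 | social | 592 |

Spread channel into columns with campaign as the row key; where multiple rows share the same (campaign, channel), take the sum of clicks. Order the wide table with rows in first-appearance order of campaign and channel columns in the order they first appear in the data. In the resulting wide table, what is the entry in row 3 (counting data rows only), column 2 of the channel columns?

1963

With rows in first-appearance order of campaign, row 3 is campaign=cmp037. channel columns in first-appearance order: search, affiliate, social, video; column 2 is affiliate.
Long rows with campaign=cmp037, channel=affiliate: 832 + 160 + 971 = 1963.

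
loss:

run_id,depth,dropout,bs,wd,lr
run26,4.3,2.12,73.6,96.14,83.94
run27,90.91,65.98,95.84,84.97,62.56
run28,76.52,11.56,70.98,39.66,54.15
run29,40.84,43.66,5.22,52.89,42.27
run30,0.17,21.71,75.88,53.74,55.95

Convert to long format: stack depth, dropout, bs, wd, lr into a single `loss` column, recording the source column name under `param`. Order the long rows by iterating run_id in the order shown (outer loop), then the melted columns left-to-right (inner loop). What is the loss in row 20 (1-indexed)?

25 rows total (5 × 5). Row 20: index ⌊(20-1)/5⌋ = 3 into run_id → run29; (20-1) mod 5 = 4 into the melted columns → lr.
So row 20 is (run29, lr, 42.27); loss = 42.27.

42.27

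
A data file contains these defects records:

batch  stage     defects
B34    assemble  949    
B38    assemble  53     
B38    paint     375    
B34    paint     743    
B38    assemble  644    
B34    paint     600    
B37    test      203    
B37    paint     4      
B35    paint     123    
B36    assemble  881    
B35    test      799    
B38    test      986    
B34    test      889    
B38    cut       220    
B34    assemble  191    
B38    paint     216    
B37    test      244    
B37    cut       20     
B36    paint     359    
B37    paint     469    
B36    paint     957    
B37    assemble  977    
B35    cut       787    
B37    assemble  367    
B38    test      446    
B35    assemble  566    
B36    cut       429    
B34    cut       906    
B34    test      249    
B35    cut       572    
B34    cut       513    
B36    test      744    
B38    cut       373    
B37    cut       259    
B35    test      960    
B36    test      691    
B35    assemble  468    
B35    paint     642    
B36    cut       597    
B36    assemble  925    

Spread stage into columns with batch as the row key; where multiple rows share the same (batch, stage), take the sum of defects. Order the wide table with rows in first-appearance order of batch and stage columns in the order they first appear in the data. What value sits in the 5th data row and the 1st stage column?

With rows in first-appearance order of batch, row 5 is batch=B36. stage columns in first-appearance order: assemble, paint, test, cut; column 1 is assemble.
Long rows with batch=B36, stage=assemble: 881 + 925 = 1806.

1806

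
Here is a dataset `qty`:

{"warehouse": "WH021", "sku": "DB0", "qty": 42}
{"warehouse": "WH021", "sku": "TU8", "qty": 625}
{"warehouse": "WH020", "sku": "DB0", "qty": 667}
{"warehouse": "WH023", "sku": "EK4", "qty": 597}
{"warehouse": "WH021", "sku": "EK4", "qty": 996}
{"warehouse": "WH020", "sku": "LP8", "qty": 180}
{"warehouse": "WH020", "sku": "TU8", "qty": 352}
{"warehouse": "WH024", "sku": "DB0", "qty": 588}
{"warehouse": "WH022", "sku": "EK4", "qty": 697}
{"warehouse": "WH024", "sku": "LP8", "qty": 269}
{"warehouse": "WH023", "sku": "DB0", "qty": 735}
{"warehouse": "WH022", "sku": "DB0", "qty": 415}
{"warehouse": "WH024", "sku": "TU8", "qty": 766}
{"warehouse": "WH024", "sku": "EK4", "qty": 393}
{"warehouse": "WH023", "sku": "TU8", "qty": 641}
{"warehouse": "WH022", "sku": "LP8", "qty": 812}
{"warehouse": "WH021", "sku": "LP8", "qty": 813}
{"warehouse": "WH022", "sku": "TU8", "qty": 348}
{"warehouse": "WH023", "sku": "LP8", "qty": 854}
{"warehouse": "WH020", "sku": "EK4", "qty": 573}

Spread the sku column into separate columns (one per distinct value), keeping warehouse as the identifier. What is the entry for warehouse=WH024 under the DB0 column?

Wide layout: rows indexed by warehouse, columns are the 4 distinct sku values (DB0, TU8, EK4, LP8).
Cell (warehouse=WH024, sku=DB0) draws from the long row where warehouse=WH024 and sku=DB0, which has qty=588.

588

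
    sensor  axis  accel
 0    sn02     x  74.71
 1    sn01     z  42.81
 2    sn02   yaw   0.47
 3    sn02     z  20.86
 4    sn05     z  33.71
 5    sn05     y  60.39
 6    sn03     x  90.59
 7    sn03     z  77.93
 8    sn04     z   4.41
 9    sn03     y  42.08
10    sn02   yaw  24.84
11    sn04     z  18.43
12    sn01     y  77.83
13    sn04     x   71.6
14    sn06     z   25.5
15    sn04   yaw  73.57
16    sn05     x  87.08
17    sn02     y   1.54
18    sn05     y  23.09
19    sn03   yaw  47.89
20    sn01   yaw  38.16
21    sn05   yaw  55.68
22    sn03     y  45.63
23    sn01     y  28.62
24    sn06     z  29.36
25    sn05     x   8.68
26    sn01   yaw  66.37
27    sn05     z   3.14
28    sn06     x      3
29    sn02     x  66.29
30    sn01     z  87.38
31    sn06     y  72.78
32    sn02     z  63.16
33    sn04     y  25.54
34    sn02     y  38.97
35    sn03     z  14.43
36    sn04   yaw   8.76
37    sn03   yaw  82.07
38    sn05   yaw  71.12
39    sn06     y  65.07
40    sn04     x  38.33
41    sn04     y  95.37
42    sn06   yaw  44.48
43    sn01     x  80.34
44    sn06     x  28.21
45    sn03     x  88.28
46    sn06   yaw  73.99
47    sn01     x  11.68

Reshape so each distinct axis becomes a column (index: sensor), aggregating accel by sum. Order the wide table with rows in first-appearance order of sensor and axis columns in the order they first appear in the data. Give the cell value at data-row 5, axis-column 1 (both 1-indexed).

With rows in first-appearance order of sensor, row 5 is sensor=sn04. axis columns in first-appearance order: x, z, yaw, y; column 1 is x.
Long rows with sensor=sn04, axis=x: 71.6 + 38.33 = 109.93.

109.93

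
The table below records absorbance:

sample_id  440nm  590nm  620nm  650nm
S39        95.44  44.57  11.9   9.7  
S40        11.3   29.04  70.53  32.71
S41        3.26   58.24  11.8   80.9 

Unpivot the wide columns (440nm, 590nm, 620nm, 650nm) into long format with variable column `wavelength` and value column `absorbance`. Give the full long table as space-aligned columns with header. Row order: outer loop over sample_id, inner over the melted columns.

sample_id  wavelength  absorbance
S39        440nm       95.44     
S39        590nm       44.57     
S39        620nm       11.9      
S39        650nm       9.7       
S40        440nm       11.3      
S40        590nm       29.04     
S40        620nm       70.53     
S40        650nm       32.71     
S41        440nm       3.26      
S41        590nm       58.24     
S41        620nm       11.8      
S41        650nm       80.9      

Each (sample_id, column) pair becomes one row: 3 × 4 = 12 rows.
For example, (S39, 440nm) → absorbance=95.44.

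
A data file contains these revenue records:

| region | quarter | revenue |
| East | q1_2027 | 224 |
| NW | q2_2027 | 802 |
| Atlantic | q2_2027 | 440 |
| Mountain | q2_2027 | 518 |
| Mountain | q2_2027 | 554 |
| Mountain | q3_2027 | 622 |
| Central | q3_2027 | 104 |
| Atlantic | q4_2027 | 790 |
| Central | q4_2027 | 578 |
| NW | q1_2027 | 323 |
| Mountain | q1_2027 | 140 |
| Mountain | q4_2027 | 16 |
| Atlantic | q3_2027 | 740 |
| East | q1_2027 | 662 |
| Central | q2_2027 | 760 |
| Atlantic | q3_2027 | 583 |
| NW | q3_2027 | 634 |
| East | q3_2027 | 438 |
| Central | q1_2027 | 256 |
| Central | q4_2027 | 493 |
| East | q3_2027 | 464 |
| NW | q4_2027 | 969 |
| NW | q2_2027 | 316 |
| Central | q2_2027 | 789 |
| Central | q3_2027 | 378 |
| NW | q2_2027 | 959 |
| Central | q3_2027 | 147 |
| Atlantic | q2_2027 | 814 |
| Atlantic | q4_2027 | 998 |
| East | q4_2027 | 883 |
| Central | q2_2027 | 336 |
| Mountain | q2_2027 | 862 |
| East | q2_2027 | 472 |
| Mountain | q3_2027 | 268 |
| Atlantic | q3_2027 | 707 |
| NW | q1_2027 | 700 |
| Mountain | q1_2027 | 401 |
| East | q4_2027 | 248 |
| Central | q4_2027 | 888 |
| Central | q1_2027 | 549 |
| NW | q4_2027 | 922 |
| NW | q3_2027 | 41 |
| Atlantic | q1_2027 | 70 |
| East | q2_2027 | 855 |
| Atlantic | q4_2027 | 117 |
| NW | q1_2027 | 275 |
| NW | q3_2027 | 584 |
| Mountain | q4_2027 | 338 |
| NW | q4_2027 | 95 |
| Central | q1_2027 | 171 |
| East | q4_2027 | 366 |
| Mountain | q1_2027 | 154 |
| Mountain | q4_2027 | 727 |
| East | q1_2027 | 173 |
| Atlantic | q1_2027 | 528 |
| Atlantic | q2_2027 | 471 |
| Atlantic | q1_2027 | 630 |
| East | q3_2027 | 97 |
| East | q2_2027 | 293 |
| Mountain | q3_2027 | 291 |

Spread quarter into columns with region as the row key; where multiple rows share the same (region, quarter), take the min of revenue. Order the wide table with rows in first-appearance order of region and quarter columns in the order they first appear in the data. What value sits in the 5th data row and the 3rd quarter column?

With rows in first-appearance order of region, row 5 is region=Central. quarter columns in first-appearance order: q1_2027, q2_2027, q3_2027, q4_2027; column 3 is q3_2027.
Long rows with region=Central, quarter=q3_2027: min(104, 378, 147) = 104.

104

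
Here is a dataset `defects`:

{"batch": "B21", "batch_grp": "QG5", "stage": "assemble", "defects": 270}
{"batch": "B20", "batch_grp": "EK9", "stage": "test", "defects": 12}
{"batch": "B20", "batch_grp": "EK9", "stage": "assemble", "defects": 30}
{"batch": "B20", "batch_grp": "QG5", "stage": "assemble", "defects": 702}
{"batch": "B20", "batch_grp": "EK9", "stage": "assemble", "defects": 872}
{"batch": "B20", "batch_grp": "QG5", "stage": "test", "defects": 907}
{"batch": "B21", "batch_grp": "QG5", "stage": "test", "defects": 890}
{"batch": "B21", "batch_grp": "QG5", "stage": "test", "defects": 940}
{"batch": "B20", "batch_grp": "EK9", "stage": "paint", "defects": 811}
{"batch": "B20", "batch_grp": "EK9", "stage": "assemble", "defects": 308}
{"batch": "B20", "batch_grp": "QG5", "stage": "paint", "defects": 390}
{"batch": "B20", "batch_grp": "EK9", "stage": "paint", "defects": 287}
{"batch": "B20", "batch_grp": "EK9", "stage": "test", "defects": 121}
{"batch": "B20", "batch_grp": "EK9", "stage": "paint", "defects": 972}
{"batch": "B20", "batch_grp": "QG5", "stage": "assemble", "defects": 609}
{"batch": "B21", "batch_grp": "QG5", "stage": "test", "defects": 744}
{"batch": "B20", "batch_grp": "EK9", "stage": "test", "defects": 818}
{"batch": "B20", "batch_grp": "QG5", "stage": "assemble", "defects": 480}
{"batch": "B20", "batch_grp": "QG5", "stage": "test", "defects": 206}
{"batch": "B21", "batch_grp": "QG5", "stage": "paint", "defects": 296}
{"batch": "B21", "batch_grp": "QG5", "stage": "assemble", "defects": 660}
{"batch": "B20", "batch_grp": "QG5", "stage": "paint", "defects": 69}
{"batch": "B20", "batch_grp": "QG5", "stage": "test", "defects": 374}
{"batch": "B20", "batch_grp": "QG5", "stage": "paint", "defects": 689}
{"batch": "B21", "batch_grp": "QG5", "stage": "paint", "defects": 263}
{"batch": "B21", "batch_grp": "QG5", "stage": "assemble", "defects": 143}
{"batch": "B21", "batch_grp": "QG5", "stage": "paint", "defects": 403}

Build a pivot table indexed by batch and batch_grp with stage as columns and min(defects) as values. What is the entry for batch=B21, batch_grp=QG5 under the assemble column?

143

Rows with batch=B21, batch_grp=QG5 and stage=assemble: defects values are 270, 660, 143.
min(270, 660, 143) = 143.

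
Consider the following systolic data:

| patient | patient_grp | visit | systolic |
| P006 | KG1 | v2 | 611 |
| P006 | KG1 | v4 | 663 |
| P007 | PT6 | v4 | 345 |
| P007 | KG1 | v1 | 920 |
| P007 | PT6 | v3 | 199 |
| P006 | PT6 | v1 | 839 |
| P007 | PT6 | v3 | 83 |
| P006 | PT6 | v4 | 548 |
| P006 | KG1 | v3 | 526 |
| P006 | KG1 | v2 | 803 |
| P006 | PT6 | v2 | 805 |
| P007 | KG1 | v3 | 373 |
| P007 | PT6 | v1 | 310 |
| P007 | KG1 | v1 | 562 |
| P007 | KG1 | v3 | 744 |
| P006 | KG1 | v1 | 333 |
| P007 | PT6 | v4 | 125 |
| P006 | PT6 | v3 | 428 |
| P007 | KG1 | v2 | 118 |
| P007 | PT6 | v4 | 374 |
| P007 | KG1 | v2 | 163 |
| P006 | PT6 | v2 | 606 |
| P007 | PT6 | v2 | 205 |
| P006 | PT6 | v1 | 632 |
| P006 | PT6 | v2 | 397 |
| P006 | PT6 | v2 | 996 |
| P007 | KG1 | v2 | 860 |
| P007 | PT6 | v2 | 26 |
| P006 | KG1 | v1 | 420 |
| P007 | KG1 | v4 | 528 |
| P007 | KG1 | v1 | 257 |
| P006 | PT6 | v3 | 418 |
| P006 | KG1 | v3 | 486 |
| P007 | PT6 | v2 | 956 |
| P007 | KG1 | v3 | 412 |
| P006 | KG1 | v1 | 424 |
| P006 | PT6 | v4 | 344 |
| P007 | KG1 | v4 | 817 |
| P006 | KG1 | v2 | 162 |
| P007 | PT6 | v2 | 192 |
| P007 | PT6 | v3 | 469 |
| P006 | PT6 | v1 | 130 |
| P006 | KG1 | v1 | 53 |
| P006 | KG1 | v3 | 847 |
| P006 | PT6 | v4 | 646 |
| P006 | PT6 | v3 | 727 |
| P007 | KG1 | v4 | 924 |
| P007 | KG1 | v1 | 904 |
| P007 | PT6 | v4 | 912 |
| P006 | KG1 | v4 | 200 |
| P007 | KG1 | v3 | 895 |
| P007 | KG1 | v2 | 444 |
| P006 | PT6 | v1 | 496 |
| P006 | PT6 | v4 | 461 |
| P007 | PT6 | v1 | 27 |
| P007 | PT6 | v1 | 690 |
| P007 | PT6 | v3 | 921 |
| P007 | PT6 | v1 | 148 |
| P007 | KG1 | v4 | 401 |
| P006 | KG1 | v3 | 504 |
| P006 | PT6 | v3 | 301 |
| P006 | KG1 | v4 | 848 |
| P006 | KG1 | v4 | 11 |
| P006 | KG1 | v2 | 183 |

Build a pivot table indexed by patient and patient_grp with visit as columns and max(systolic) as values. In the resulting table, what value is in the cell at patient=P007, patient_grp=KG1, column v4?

924

Rows with patient=P007, patient_grp=KG1 and visit=v4: systolic values are 528, 817, 924, 401.
max(528, 817, 924, 401) = 924.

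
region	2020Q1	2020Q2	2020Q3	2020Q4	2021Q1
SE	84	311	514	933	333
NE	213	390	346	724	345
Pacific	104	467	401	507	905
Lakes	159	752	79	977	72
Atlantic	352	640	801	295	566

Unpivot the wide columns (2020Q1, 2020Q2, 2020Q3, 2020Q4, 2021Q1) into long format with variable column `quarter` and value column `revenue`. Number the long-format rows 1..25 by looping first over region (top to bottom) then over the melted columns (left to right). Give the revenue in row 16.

25 rows total (5 × 5). Row 16: index ⌊(16-1)/5⌋ = 3 into region → Lakes; (16-1) mod 5 = 0 into the melted columns → 2020Q1.
So row 16 is (Lakes, 2020Q1, 159); revenue = 159.

159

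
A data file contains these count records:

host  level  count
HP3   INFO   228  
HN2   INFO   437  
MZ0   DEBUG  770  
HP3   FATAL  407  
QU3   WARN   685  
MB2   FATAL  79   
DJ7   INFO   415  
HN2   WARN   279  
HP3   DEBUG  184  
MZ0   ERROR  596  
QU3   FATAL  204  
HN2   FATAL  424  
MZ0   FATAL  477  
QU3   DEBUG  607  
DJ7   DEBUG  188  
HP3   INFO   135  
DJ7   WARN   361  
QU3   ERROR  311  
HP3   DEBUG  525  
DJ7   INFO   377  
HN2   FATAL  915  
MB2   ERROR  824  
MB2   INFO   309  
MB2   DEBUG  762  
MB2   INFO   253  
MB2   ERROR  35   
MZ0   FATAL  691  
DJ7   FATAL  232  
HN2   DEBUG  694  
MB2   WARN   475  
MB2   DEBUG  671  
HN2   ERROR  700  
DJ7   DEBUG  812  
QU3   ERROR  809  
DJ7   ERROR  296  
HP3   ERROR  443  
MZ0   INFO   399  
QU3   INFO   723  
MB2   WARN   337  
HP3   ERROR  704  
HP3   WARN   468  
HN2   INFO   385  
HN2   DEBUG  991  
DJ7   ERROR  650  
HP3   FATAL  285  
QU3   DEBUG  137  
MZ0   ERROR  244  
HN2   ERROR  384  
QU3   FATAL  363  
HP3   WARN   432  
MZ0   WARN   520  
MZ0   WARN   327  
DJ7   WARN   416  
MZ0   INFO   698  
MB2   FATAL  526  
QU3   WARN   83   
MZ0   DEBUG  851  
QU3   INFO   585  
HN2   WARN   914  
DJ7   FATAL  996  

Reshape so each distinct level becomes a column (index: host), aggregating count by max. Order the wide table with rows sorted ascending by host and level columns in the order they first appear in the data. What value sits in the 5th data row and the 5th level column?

With rows sorted ascending by host, row 5 is host=MZ0. level columns in first-appearance order: INFO, DEBUG, FATAL, WARN, ERROR; column 5 is ERROR.
Long rows with host=MZ0, level=ERROR: max(596, 244) = 596.

596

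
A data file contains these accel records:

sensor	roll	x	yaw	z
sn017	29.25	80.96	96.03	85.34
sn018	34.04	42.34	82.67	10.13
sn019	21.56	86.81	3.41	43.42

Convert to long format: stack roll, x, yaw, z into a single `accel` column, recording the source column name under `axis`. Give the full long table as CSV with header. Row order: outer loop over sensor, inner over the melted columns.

Each (sensor, column) pair becomes one row: 3 × 4 = 12 rows.
For example, (sn017, roll) → accel=29.25.

sensor,axis,accel
sn017,roll,29.25
sn017,x,80.96
sn017,yaw,96.03
sn017,z,85.34
sn018,roll,34.04
sn018,x,42.34
sn018,yaw,82.67
sn018,z,10.13
sn019,roll,21.56
sn019,x,86.81
sn019,yaw,3.41
sn019,z,43.42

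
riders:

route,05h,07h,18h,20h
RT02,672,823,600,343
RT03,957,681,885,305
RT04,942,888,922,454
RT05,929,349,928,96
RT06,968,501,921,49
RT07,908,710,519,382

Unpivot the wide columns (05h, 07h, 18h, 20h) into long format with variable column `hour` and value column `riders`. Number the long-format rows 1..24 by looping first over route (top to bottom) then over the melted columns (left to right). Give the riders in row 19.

24 rows total (6 × 4). Row 19: index ⌊(19-1)/4⌋ = 4 into route → RT06; (19-1) mod 4 = 2 into the melted columns → 18h.
So row 19 is (RT06, 18h, 921); riders = 921.

921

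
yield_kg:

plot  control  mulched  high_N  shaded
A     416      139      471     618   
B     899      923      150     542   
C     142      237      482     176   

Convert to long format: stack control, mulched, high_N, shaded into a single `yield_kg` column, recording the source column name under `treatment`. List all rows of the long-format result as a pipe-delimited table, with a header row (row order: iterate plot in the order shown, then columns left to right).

| plot | treatment | yield_kg |
| A | control | 416 |
| A | mulched | 139 |
| A | high_N | 471 |
| A | shaded | 618 |
| B | control | 899 |
| B | mulched | 923 |
| B | high_N | 150 |
| B | shaded | 542 |
| C | control | 142 |
| C | mulched | 237 |
| C | high_N | 482 |
| C | shaded | 176 |

Each (plot, column) pair becomes one row: 3 × 4 = 12 rows.
For example, (A, control) → yield_kg=416.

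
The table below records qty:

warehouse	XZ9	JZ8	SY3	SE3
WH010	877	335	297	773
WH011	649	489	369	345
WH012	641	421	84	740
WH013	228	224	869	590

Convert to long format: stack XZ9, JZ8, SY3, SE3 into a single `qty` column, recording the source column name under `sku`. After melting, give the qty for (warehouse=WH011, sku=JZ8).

Unpivoting turns each (warehouse, wide-column) pair into one long row.
The wide cell at row WH011, column JZ8 holds 489, so the long row (WH011, JZ8) has qty=489.

489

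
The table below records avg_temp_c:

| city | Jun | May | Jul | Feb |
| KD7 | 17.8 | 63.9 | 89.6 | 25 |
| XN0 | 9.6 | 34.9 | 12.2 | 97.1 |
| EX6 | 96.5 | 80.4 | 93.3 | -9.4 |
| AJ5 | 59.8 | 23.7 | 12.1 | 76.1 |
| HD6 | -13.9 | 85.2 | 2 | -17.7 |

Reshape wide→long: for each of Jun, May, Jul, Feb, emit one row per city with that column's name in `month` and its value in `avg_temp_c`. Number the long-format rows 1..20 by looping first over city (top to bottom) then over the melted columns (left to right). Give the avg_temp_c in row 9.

96.5

20 rows total (5 × 4). Row 9: index ⌊(9-1)/4⌋ = 2 into city → EX6; (9-1) mod 4 = 0 into the melted columns → Jun.
So row 9 is (EX6, Jun, 96.5); avg_temp_c = 96.5.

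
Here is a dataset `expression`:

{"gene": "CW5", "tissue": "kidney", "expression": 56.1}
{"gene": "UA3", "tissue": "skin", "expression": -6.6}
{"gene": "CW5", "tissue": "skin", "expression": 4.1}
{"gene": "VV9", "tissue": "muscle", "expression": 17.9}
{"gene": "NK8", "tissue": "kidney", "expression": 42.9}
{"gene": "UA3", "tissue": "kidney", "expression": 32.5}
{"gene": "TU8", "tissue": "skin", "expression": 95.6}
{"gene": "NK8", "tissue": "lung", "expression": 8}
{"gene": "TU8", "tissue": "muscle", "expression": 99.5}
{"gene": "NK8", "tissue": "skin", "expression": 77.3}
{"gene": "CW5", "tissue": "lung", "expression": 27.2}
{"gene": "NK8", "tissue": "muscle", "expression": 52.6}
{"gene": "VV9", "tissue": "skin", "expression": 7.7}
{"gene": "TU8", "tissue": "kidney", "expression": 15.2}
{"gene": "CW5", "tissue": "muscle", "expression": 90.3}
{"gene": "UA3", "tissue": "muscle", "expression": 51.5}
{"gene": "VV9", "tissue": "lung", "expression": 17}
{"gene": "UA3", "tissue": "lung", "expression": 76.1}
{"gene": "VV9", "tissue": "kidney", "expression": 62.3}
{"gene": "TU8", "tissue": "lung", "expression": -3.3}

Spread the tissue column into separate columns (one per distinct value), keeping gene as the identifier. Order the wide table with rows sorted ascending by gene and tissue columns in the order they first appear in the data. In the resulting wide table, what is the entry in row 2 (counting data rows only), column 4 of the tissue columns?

With rows sorted ascending by gene, row 2 is gene=NK8. tissue columns in first-appearance order: kidney, skin, muscle, lung; column 4 is lung.
Long rows with gene=NK8, tissue=lung: expression = 8.

8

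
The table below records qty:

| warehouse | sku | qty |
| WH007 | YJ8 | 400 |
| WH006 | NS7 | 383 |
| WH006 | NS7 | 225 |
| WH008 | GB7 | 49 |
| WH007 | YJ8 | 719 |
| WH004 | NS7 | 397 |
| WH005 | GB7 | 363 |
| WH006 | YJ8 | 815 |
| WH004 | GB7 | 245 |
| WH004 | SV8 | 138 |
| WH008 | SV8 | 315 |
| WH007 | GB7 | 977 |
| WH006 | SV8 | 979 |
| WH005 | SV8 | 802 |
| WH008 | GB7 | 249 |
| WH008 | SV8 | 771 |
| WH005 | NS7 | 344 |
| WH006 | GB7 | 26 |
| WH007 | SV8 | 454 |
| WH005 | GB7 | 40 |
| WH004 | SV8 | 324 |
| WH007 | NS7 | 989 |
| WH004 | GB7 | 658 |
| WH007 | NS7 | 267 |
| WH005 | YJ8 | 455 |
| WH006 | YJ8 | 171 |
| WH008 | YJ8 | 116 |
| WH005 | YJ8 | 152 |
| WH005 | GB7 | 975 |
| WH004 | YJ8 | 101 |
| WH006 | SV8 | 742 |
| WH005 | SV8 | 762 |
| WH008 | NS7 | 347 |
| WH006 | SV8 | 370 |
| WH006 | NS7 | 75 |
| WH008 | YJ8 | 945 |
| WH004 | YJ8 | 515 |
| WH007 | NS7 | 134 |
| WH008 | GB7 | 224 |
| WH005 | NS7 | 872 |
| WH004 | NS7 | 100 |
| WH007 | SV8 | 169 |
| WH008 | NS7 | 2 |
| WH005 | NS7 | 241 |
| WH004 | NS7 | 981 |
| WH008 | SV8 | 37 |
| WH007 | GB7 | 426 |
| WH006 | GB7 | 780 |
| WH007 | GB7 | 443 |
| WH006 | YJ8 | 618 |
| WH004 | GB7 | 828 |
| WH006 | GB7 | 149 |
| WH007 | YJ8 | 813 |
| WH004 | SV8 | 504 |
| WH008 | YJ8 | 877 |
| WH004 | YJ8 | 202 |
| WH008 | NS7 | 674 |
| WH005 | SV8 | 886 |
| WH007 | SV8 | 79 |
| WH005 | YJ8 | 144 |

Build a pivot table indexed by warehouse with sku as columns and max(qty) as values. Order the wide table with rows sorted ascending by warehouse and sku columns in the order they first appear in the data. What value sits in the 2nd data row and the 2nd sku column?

With rows sorted ascending by warehouse, row 2 is warehouse=WH005. sku columns in first-appearance order: YJ8, NS7, GB7, SV8; column 2 is NS7.
Long rows with warehouse=WH005, sku=NS7: max(344, 872, 241) = 872.

872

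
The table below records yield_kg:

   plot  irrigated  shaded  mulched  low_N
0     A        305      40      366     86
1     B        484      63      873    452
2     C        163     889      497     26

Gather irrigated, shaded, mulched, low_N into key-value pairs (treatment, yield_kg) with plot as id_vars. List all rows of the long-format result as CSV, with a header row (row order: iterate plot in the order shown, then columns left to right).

Each (plot, column) pair becomes one row: 3 × 4 = 12 rows.
For example, (A, irrigated) → yield_kg=305.

plot,treatment,yield_kg
A,irrigated,305
A,shaded,40
A,mulched,366
A,low_N,86
B,irrigated,484
B,shaded,63
B,mulched,873
B,low_N,452
C,irrigated,163
C,shaded,889
C,mulched,497
C,low_N,26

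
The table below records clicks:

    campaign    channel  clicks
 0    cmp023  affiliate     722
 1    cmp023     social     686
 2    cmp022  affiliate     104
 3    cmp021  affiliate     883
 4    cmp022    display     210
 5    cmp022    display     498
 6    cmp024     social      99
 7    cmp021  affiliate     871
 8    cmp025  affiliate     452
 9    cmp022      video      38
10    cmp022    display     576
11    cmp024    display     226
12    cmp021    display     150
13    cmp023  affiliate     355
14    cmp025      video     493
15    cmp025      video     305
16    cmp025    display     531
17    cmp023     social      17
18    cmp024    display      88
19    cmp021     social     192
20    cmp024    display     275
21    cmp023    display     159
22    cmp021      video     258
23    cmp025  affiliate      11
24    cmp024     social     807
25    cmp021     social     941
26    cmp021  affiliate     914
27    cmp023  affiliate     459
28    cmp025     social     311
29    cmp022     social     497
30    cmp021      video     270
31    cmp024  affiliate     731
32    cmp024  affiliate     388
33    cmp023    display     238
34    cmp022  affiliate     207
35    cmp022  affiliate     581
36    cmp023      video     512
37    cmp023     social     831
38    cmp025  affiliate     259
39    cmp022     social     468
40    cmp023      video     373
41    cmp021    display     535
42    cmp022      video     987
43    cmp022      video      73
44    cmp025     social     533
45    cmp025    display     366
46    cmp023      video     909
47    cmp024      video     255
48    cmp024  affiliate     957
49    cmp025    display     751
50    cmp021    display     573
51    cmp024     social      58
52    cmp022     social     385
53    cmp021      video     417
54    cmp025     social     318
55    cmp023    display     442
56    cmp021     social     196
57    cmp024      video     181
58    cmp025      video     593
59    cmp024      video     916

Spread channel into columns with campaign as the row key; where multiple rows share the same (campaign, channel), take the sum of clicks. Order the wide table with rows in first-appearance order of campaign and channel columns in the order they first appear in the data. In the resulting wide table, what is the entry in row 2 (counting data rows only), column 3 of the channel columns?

1284

With rows in first-appearance order of campaign, row 2 is campaign=cmp022. channel columns in first-appearance order: affiliate, social, display, video; column 3 is display.
Long rows with campaign=cmp022, channel=display: 210 + 498 + 576 = 1284.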